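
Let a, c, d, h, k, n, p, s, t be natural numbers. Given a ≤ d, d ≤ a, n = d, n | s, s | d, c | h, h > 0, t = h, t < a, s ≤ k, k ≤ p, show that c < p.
a ≤ d and d ≤ a, hence a = d. n = d and n | s, therefore d | s. Since s | d, d = s. Since a = d, a = s. c | h and h > 0, therefore c ≤ h. Since t = h and t < a, h < a. c ≤ h, so c < a. a = s, so c < s. Since s ≤ k and k ≤ p, s ≤ p. c < s, so c < p.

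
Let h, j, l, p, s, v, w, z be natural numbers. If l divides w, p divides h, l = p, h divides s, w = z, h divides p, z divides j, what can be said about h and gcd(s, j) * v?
h divides gcd(s, j) * v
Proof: Since p divides h and h divides p, p = h. Since l = p, l = h. From w = z and l divides w, l divides z. Since z divides j, l divides j. l = h, so h divides j. h divides s, so h divides gcd(s, j). Then h divides gcd(s, j) * v.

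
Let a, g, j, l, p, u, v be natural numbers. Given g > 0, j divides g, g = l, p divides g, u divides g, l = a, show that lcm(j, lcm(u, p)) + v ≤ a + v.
Since g = l and l = a, g = a. u divides g and p divides g, therefore lcm(u, p) divides g. From j divides g, lcm(j, lcm(u, p)) divides g. g > 0, so lcm(j, lcm(u, p)) ≤ g. Since g = a, lcm(j, lcm(u, p)) ≤ a. Then lcm(j, lcm(u, p)) + v ≤ a + v.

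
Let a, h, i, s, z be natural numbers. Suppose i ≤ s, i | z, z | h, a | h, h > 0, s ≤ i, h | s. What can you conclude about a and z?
a ≤ z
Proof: s ≤ i and i ≤ s, therefore s = i. h | s, so h | i. i | z, so h | z. z | h, so h = z. a | h and h > 0, so a ≤ h. Since h = z, a ≤ z.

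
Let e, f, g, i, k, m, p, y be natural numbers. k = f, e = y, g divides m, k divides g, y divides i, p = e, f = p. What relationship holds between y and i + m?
y divides i + m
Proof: f = p and p = e, hence f = e. e = y, so f = y. Since k divides g and g divides m, k divides m. Because k = f, f divides m. Since f = y, y divides m. Since y divides i, y divides i + m.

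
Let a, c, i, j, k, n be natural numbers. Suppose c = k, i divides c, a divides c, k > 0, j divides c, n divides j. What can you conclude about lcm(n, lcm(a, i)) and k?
lcm(n, lcm(a, i)) ≤ k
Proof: n divides j and j divides c, therefore n divides c. a divides c and i divides c, thus lcm(a, i) divides c. From n divides c, lcm(n, lcm(a, i)) divides c. Since c = k, lcm(n, lcm(a, i)) divides k. k > 0, so lcm(n, lcm(a, i)) ≤ k.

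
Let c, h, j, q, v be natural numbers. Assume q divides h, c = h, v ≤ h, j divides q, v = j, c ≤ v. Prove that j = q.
c = h and c ≤ v, so h ≤ v. Since v ≤ h, h = v. From v = j, h = j. Since q divides h, q divides j. Since j divides q, q = j. Then j = q.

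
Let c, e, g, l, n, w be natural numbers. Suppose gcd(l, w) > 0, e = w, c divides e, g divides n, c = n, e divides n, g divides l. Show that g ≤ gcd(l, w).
Since c = n and c divides e, n divides e. Since e divides n, n = e. e = w, so n = w. Since g divides n, g divides w. Since g divides l, g divides gcd(l, w). gcd(l, w) > 0, so g ≤ gcd(l, w).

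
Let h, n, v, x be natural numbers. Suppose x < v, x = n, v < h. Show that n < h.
From x < v and v < h, x < h. x = n, so n < h.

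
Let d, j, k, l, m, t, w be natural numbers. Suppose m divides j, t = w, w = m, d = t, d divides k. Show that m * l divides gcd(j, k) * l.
t = w and w = m, thus t = m. d = t and d divides k, hence t divides k. Since t = m, m divides k. From m divides j, m divides gcd(j, k). Then m * l divides gcd(j, k) * l.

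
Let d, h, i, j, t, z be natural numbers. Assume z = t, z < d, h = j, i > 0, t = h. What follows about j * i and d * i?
j * i < d * i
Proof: z = t and t = h, hence z = h. Since z < d, h < d. Since h = j, j < d. Since i > 0, by multiplying by a positive, j * i < d * i.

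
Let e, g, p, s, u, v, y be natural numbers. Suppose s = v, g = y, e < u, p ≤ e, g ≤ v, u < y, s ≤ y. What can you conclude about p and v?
p < v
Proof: Because g = y and g ≤ v, y ≤ v. Because s = v and s ≤ y, v ≤ y. Since y ≤ v, y = v. Because p ≤ e and e < u, p < u. Since u < y, p < y. Because y = v, p < v.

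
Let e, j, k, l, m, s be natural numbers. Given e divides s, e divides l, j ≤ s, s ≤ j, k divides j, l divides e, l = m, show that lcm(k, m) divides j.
From e divides l and l divides e, e = l. Since l = m, e = m. s ≤ j and j ≤ s, hence s = j. Since e divides s, e divides j. e = m, so m divides j. k divides j, so lcm(k, m) divides j.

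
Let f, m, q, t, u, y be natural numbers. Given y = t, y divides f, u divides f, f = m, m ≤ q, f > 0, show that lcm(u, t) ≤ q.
y = t and y divides f, so t divides f. Since u divides f, lcm(u, t) divides f. f > 0, so lcm(u, t) ≤ f. Since f = m, lcm(u, t) ≤ m. From m ≤ q, lcm(u, t) ≤ q.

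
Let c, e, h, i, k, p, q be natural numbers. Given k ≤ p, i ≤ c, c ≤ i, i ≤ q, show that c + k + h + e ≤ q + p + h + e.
i ≤ c and c ≤ i, hence i = c. Since i ≤ q, c ≤ q. Since k ≤ p, k + h ≤ p + h. Then k + h + e ≤ p + h + e. c ≤ q, so c + k + h + e ≤ q + p + h + e.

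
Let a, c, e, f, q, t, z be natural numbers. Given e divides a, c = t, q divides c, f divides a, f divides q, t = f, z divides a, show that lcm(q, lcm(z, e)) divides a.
c = t and q divides c, therefore q divides t. t = f, so q divides f. Because f divides q, f = q. f divides a, so q divides a. Since z divides a and e divides a, lcm(z, e) divides a. Since q divides a, lcm(q, lcm(z, e)) divides a.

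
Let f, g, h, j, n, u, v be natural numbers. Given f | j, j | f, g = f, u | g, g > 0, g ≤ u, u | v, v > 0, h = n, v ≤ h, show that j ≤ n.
f | j and j | f, therefore f = j. From u | g and g > 0, u ≤ g. Since g ≤ u, u = g. Since u | v, g | v. Since v > 0, g ≤ v. Since g = f, f ≤ v. Since h = n and v ≤ h, v ≤ n. f ≤ v, so f ≤ n. f = j, so j ≤ n.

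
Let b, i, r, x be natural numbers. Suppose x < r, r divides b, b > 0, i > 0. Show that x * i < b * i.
r divides b and b > 0, therefore r ≤ b. x < r, so x < b. Since i > 0, by multiplying by a positive, x * i < b * i.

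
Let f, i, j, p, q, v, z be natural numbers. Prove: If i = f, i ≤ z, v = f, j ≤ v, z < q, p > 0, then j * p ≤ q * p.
Because v = f and j ≤ v, j ≤ f. i = f and i ≤ z, therefore f ≤ z. j ≤ f, so j ≤ z. z < q, so j < q. Using p > 0 and multiplying by a positive, j * p < q * p. Then j * p ≤ q * p.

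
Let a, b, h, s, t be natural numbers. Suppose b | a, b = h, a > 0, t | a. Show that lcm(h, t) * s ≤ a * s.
Because b = h and b | a, h | a. t | a, so lcm(h, t) | a. Since a > 0, lcm(h, t) ≤ a. Then lcm(h, t) * s ≤ a * s.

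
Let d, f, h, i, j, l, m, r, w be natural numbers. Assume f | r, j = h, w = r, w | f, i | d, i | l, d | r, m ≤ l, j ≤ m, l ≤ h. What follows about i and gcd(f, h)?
i | gcd(f, h)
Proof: w = r and w | f, thus r | f. Since f | r, r = f. i | d and d | r, hence i | r. r = f, so i | f. j ≤ m and m ≤ l, so j ≤ l. j = h, so h ≤ l. l ≤ h, so l = h. From i | l, i | h. i | f, so i | gcd(f, h).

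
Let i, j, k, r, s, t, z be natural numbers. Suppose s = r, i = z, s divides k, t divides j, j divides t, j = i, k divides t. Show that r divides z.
Since t divides j and j divides t, t = j. j = i, so t = i. Since k divides t, k divides i. s divides k, so s divides i. Since i = z, s divides z. s = r, so r divides z.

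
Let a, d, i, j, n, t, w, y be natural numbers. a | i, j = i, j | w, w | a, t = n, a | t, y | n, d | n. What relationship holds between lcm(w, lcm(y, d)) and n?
lcm(w, lcm(y, d)) | n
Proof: Since j = i and j | w, i | w. Since a | i, a | w. w | a, so a = w. Since t = n and a | t, a | n. a = w, so w | n. From y | n and d | n, lcm(y, d) | n. Since w | n, lcm(w, lcm(y, d)) | n.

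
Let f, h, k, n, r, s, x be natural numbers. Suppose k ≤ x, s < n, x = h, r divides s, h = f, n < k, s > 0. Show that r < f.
Because r divides s and s > 0, r ≤ s. Since x = h and k ≤ x, k ≤ h. From n < k, n < h. Since s < n, s < h. From h = f, s < f. Since r ≤ s, r < f.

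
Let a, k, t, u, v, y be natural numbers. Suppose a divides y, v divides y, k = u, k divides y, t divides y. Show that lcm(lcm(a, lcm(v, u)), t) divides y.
From k = u and k divides y, u divides y. Since v divides y, lcm(v, u) divides y. Since a divides y, lcm(a, lcm(v, u)) divides y. Since t divides y, lcm(lcm(a, lcm(v, u)), t) divides y.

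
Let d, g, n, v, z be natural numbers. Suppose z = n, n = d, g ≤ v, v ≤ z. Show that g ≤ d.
z = n and n = d, so z = d. g ≤ v and v ≤ z, hence g ≤ z. z = d, so g ≤ d.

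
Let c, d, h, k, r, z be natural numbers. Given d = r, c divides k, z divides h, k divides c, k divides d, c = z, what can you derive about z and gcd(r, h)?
z divides gcd(r, h)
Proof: From k divides c and c divides k, k = c. From c = z, k = z. From d = r and k divides d, k divides r. k = z, so z divides r. Since z divides h, z divides gcd(r, h).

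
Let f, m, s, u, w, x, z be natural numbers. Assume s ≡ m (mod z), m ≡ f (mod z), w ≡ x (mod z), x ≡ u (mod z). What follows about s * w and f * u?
s * w ≡ f * u (mod z)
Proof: Since s ≡ m (mod z) and m ≡ f (mod z), s ≡ f (mod z). Because w ≡ x (mod z) and x ≡ u (mod z), w ≡ u (mod z). Since s ≡ f (mod z), by multiplying congruences, s * w ≡ f * u (mod z).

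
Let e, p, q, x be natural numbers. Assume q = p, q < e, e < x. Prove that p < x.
Since q < e and e < x, q < x. Since q = p, p < x.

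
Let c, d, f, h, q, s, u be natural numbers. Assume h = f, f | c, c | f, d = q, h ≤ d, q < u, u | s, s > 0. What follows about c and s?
c < s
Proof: Since f | c and c | f, f = c. Since h = f, h = c. Since d = q and h ≤ d, h ≤ q. q < u, so h < u. Since h = c, c < u. Since u | s and s > 0, u ≤ s. Since c < u, c < s.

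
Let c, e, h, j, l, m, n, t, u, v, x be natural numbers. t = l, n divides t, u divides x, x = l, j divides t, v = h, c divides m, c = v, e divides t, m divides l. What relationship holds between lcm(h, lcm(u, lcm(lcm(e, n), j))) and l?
lcm(h, lcm(u, lcm(lcm(e, n), j))) divides l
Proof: From c = v and v = h, c = h. c divides m and m divides l, so c divides l. Since c = h, h divides l. x = l and u divides x, thus u divides l. e divides t and n divides t, so lcm(e, n) divides t. Since j divides t, lcm(lcm(e, n), j) divides t. Since t = l, lcm(lcm(e, n), j) divides l. Since u divides l, lcm(u, lcm(lcm(e, n), j)) divides l. Since h divides l, lcm(h, lcm(u, lcm(lcm(e, n), j))) divides l.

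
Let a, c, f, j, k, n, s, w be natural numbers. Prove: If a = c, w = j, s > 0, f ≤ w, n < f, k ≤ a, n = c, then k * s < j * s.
a = c and k ≤ a, so k ≤ c. n = c and n < f, so c < f. k ≤ c, so k < f. Because w = j and f ≤ w, f ≤ j. k < f, so k < j. Since s > 0, k * s < j * s.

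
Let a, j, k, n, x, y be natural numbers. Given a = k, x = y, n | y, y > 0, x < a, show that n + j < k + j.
Because n | y and y > 0, n ≤ y. Since a = k and x < a, x < k. Since x = y, y < k. n ≤ y, so n < k. Then n + j < k + j.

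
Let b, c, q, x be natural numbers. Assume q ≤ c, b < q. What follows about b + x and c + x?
b + x < c + x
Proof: b < q and q ≤ c, so b < c. Then b + x < c + x.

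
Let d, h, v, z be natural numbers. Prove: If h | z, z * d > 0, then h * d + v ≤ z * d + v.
h | z, so h * d | z * d. From z * d > 0, h * d ≤ z * d. Then h * d + v ≤ z * d + v.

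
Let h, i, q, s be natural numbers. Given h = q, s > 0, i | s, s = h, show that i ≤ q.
s = h and h = q, hence s = q. From i | s and s > 0, i ≤ s. s = q, so i ≤ q.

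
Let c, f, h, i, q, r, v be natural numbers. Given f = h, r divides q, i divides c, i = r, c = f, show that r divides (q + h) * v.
c = f and i divides c, so i divides f. Since i = r, r divides f. Since f = h, r divides h. Since r divides q, r divides q + h. Then r divides (q + h) * v.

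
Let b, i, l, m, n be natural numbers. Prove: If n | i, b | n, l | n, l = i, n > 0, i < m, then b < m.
Because l = i and l | n, i | n. n | i, so n = i. Since b | n and n > 0, b ≤ n. Since n = i, b ≤ i. Since i < m, b < m.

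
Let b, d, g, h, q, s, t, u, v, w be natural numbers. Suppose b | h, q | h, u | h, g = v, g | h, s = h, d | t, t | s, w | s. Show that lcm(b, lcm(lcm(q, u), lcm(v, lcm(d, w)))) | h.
q | h and u | h, thus lcm(q, u) | h. g = v and g | h, thus v | h. Because d | t and t | s, d | s. From w | s, lcm(d, w) | s. Since s = h, lcm(d, w) | h. From v | h, lcm(v, lcm(d, w)) | h. lcm(q, u) | h, so lcm(lcm(q, u), lcm(v, lcm(d, w))) | h. Since b | h, lcm(b, lcm(lcm(q, u), lcm(v, lcm(d, w)))) | h.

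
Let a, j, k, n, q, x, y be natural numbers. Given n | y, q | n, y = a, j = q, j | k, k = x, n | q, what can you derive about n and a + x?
n | a + x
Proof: y = a and n | y, therefore n | a. Because q | n and n | q, q = n. j = q, so j = n. Because j | k, n | k. k = x, so n | x. From n | a, n | a + x.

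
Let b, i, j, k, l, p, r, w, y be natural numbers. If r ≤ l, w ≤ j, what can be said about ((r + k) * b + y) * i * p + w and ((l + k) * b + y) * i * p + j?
((r + k) * b + y) * i * p + w ≤ ((l + k) * b + y) * i * p + j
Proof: r ≤ l, hence r + k ≤ l + k. Then (r + k) * b ≤ (l + k) * b. Then (r + k) * b + y ≤ (l + k) * b + y. Then ((r + k) * b + y) * i ≤ ((l + k) * b + y) * i. Then ((r + k) * b + y) * i * p ≤ ((l + k) * b + y) * i * p. w ≤ j, so ((r + k) * b + y) * i * p + w ≤ ((l + k) * b + y) * i * p + j.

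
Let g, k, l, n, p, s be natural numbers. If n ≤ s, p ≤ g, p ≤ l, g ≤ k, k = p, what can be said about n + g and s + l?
n + g ≤ s + l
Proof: From k = p and g ≤ k, g ≤ p. Since p ≤ g, p = g. p ≤ l, so g ≤ l. n ≤ s, so n + g ≤ s + l.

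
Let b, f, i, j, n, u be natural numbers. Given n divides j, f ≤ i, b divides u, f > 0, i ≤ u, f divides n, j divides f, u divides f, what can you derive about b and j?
b divides j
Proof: u divides f and f > 0, therefore u ≤ f. From f ≤ i and i ≤ u, f ≤ u. u ≤ f, so u = f. f divides n and n divides j, thus f divides j. j divides f, so f = j. u = f, so u = j. Since b divides u, b divides j.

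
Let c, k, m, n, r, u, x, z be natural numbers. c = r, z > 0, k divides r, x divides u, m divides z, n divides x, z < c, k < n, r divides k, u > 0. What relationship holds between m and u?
m < u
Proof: r divides k and k divides r, hence r = k. m divides z and z > 0, hence m ≤ z. c = r and z < c, hence z < r. Since m ≤ z, m < r. r = k, so m < k. n divides x and x divides u, so n divides u. u > 0, so n ≤ u. k < n, so k < u. Since m < k, m < u.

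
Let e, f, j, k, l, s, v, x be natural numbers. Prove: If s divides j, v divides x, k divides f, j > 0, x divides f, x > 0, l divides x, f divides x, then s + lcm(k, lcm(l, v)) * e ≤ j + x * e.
Because s divides j and j > 0, s ≤ j. f divides x and x divides f, thus f = x. Because k divides f, k divides x. Since l divides x and v divides x, lcm(l, v) divides x. k divides x, so lcm(k, lcm(l, v)) divides x. x > 0, so lcm(k, lcm(l, v)) ≤ x. By multiplying by a non-negative, lcm(k, lcm(l, v)) * e ≤ x * e. s ≤ j, so s + lcm(k, lcm(l, v)) * e ≤ j + x * e.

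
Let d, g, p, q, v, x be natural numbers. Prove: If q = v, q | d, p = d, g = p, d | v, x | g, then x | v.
q = v and q | d, therefore v | d. Since d | v, d = v. Since g = p and p = d, g = d. x | g, so x | d. Since d = v, x | v.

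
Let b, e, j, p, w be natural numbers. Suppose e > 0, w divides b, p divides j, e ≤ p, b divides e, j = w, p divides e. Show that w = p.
p divides e and e > 0, hence p ≤ e. e ≤ p, so e = p. b divides e, so b divides p. Since w divides b, w divides p. Because j = w and p divides j, p divides w. Since w divides p, w = p.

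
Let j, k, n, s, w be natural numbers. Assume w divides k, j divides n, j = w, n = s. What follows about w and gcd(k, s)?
w divides gcd(k, s)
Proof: Because n = s and j divides n, j divides s. j = w, so w divides s. w divides k, so w divides gcd(k, s).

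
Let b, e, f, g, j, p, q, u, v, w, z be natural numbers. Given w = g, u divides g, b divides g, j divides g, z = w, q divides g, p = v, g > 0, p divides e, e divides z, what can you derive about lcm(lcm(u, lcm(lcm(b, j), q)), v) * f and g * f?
lcm(lcm(u, lcm(lcm(b, j), q)), v) * f ≤ g * f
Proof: b divides g and j divides g, therefore lcm(b, j) divides g. Since q divides g, lcm(lcm(b, j), q) divides g. Since u divides g, lcm(u, lcm(lcm(b, j), q)) divides g. Since p = v and p divides e, v divides e. z = w and e divides z, so e divides w. Since v divides e, v divides w. w = g, so v divides g. lcm(u, lcm(lcm(b, j), q)) divides g, so lcm(lcm(u, lcm(lcm(b, j), q)), v) divides g. Because g > 0, lcm(lcm(u, lcm(lcm(b, j), q)), v) ≤ g. By multiplying by a non-negative, lcm(lcm(u, lcm(lcm(b, j), q)), v) * f ≤ g * f.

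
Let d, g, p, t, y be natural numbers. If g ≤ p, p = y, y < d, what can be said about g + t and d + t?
g + t < d + t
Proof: p = y and g ≤ p, so g ≤ y. y < d, so g < d. Then g + t < d + t.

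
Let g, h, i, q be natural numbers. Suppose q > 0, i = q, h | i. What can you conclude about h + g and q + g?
h + g ≤ q + g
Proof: i = q and h | i, hence h | q. q > 0, so h ≤ q. Then h + g ≤ q + g.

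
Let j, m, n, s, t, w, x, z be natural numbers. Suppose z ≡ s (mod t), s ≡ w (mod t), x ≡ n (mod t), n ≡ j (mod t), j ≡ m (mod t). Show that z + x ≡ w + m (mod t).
z ≡ s (mod t) and s ≡ w (mod t), therefore z ≡ w (mod t). x ≡ n (mod t) and n ≡ j (mod t), therefore x ≡ j (mod t). Since j ≡ m (mod t), x ≡ m (mod t). Since z ≡ w (mod t), by adding congruences, z + x ≡ w + m (mod t).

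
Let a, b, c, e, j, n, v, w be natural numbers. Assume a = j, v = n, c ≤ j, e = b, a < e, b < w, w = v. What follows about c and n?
c < n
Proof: From a = j and a < e, j < e. Since c ≤ j, c < e. Since e = b, c < b. Since w = v and v = n, w = n. Since b < w, b < n. Since c < b, c < n.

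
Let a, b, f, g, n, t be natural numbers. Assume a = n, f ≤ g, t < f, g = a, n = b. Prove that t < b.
g = a and a = n, thus g = n. Since n = b, g = b. From t < f and f ≤ g, t < g. Since g = b, t < b.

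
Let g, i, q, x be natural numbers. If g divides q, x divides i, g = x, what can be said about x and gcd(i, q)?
x divides gcd(i, q)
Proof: From g = x and g divides q, x divides q. x divides i, so x divides gcd(i, q).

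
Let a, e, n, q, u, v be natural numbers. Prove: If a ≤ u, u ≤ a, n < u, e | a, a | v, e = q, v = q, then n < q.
u ≤ a and a ≤ u, hence u = a. v = q and a | v, hence a | q. e = q and e | a, thus q | a. a | q, so a = q. Since u = a, u = q. Since n < u, n < q.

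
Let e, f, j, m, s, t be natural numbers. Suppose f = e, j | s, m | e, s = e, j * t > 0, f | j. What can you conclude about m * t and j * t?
m * t ≤ j * t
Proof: f = e and f | j, so e | j. From s = e and j | s, j | e. Since e | j, e = j. Since m | e, m | j. Then m * t | j * t. Since j * t > 0, m * t ≤ j * t.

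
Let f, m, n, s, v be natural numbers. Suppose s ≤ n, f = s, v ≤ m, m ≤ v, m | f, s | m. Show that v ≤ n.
f = s and m | f, so m | s. Since s | m, s = m. From m ≤ v and v ≤ m, m = v. Since s = m, s = v. Because s ≤ n, v ≤ n.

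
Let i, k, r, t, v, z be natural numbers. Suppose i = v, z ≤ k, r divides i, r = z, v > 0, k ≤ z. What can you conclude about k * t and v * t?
k * t ≤ v * t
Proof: Since z ≤ k and k ≤ z, z = k. r = z and r divides i, hence z divides i. i = v, so z divides v. v > 0, so z ≤ v. z = k, so k ≤ v. By multiplying by a non-negative, k * t ≤ v * t.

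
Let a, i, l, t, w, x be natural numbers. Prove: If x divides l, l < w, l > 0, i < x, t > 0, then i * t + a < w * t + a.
Because x divides l and l > 0, x ≤ l. From l < w, x < w. Since i < x, i < w. Using t > 0, by multiplying by a positive, i * t < w * t. Then i * t + a < w * t + a.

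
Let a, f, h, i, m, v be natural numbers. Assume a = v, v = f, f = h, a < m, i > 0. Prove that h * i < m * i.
From v = f and f = h, v = h. a = v, so a = h. Since a < m, h < m. i > 0, so h * i < m * i.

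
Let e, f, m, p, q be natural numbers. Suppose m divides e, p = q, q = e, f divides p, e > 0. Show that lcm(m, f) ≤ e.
From p = q and q = e, p = e. From f divides p, f divides e. m divides e, so lcm(m, f) divides e. e > 0, so lcm(m, f) ≤ e.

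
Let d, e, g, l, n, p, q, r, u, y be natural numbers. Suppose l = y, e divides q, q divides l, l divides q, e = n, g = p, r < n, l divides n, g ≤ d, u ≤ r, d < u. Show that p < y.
From g = p and g ≤ d, p ≤ d. q divides l and l divides q, therefore q = l. e = n and e divides q, hence n divides q. q = l, so n divides l. Since l divides n, n = l. Since l = y, n = y. From u ≤ r and r < n, u < n. Since d < u, d < n. From n = y, d < y. p ≤ d, so p < y.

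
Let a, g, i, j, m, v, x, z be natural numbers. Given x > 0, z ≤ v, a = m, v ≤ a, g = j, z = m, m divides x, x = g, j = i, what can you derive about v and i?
v ≤ i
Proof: x = g and g = j, so x = j. j = i, so x = i. z = m and z ≤ v, therefore m ≤ v. From a = m and v ≤ a, v ≤ m. Since m ≤ v, m = v. Because m divides x, v divides x. Since x > 0, v ≤ x. Since x = i, v ≤ i.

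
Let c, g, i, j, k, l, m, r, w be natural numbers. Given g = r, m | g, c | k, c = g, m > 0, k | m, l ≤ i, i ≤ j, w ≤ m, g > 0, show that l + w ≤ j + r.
l ≤ i and i ≤ j, so l ≤ j. m | g and g > 0, therefore m ≤ g. Because c = g and c | k, g | k. k | m, so g | m. From m > 0, g ≤ m. Because m ≤ g, m = g. g = r, so m = r. Since w ≤ m, w ≤ r. l ≤ j, so l + w ≤ j + r.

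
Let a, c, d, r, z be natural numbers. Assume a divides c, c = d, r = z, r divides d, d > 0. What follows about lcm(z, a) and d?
lcm(z, a) ≤ d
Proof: r = z and r divides d, thus z divides d. c = d and a divides c, therefore a divides d. Since z divides d, lcm(z, a) divides d. Since d > 0, lcm(z, a) ≤ d.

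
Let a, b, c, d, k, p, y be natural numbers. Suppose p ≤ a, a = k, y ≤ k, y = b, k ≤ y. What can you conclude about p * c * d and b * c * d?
p * c * d ≤ b * c * d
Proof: k ≤ y and y ≤ k, thus k = y. a = k, so a = y. Since y = b, a = b. p ≤ a, so p ≤ b. By multiplying by a non-negative, p * c ≤ b * c. By multiplying by a non-negative, p * c * d ≤ b * c * d.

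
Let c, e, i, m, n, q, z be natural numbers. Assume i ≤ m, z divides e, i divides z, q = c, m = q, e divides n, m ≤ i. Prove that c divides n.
m = q and q = c, therefore m = c. i ≤ m and m ≤ i, hence i = m. i divides z, so m divides z. z divides e, so m divides e. Since e divides n, m divides n. m = c, so c divides n.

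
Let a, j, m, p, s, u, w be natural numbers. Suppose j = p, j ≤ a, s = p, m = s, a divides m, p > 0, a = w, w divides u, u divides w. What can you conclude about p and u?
p = u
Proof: j = p and j ≤ a, thus p ≤ a. From m = s and a divides m, a divides s. Since s = p, a divides p. Since p > 0, a ≤ p. p ≤ a, so p = a. Since a = w, p = w. w divides u and u divides w, hence w = u. Since p = w, p = u.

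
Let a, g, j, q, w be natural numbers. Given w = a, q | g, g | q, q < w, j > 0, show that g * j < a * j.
q | g and g | q, hence q = g. Since q < w, g < w. From w = a, g < a. j > 0, so g * j < a * j.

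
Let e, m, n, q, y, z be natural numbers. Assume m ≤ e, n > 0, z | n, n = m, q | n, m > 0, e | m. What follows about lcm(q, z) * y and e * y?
lcm(q, z) * y ≤ e * y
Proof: e | m and m > 0, therefore e ≤ m. m ≤ e, so m = e. Since n = m, n = e. q | n and z | n, hence lcm(q, z) | n. n > 0, so lcm(q, z) ≤ n. Because n = e, lcm(q, z) ≤ e. Then lcm(q, z) * y ≤ e * y.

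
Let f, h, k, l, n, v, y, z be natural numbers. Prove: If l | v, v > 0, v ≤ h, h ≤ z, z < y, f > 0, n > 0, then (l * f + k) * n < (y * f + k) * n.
Since l | v and v > 0, l ≤ v. Because v ≤ h, l ≤ h. h ≤ z and z < y, thus h < y. l ≤ h, so l < y. Since f > 0, l * f < y * f. Then l * f + k < y * f + k. Since n > 0, (l * f + k) * n < (y * f + k) * n.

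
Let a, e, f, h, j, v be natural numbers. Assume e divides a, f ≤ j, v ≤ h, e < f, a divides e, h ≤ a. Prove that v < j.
e divides a and a divides e, so e = a. Since e < f, a < f. Because h ≤ a, h < f. Because v ≤ h, v < f. Since f ≤ j, v < j.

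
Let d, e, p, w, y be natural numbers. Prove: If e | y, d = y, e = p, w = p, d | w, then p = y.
e = p and e | y, therefore p | y. w = p and d | w, thus d | p. From d = y, y | p. Since p | y, p = y.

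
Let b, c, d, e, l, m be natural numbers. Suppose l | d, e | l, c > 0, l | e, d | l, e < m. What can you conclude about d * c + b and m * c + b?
d * c + b < m * c + b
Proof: l | d and d | l, so l = d. Because e | l and l | e, e = l. Since e < m, l < m. Since l = d, d < m. Since c > 0, d * c < m * c. Then d * c + b < m * c + b.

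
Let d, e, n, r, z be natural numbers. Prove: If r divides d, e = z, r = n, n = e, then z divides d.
Since r = n and n = e, r = e. From e = z, r = z. r divides d, so z divides d.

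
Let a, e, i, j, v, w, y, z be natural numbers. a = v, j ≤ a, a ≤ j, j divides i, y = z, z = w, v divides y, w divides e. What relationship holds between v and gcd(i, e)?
v divides gcd(i, e)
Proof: Because j ≤ a and a ≤ j, j = a. Since j divides i, a divides i. Since a = v, v divides i. From y = z and z = w, y = w. Since v divides y, v divides w. Since w divides e, v divides e. v divides i, so v divides gcd(i, e).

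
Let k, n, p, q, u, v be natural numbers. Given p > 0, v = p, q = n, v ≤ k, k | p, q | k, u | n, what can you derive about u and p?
u | p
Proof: k | p and p > 0, therefore k ≤ p. v = p and v ≤ k, hence p ≤ k. Since k ≤ p, k = p. From q = n and q | k, n | k. u | n, so u | k. Since k = p, u | p.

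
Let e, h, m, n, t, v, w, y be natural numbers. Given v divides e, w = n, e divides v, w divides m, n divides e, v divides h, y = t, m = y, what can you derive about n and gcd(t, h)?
n divides gcd(t, h)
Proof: Because m = y and y = t, m = t. w divides m, so w divides t. w = n, so n divides t. v divides e and e divides v, hence v = e. v divides h, so e divides h. From n divides e, n divides h. n divides t, so n divides gcd(t, h).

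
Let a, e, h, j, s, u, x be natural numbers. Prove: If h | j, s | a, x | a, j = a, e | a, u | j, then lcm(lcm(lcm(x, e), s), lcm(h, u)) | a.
Because x | a and e | a, lcm(x, e) | a. s | a, so lcm(lcm(x, e), s) | a. Because h | j and u | j, lcm(h, u) | j. j = a, so lcm(h, u) | a. lcm(lcm(x, e), s) | a, so lcm(lcm(lcm(x, e), s), lcm(h, u)) | a.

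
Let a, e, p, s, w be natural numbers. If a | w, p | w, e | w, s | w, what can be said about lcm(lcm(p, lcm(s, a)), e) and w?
lcm(lcm(p, lcm(s, a)), e) | w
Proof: s | w and a | w, so lcm(s, a) | w. p | w, so lcm(p, lcm(s, a)) | w. e | w, so lcm(lcm(p, lcm(s, a)), e) | w.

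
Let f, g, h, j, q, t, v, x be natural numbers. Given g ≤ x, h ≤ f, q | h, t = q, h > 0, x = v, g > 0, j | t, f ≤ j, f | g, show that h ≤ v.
From t = q and j | t, j | q. Since q | h, j | h. h > 0, so j ≤ h. Because f ≤ j, f ≤ h. Since h ≤ f, f = h. Because f | g and g > 0, f ≤ g. g ≤ x, so f ≤ x. x = v, so f ≤ v. From f = h, h ≤ v.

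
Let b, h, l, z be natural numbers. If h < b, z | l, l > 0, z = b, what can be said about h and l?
h < l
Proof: z | l and l > 0, so z ≤ l. Since z = b, b ≤ l. Since h < b, h < l.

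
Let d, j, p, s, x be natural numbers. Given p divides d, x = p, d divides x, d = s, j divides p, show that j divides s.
From x = p and d divides x, d divides p. p divides d, so p = d. Since d = s, p = s. j divides p, so j divides s.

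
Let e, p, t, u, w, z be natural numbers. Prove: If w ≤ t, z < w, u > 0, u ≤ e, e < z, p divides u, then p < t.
p divides u and u > 0, thus p ≤ u. From u ≤ e, p ≤ e. Since e < z and z < w, e < w. Since w ≤ t, e < t. Since p ≤ e, p < t.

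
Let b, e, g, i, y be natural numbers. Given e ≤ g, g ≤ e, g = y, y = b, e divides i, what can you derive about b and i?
b divides i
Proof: e ≤ g and g ≤ e, hence e = g. g = y, so e = y. y = b, so e = b. Since e divides i, b divides i.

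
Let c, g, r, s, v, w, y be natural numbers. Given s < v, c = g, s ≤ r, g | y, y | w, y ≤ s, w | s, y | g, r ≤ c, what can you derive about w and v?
w < v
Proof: Because g | y and y | g, g = y. Because c = g, c = y. Since r ≤ c, r ≤ y. Since s ≤ r, s ≤ y. y ≤ s, so y = s. Since y | w, s | w. w | s, so s = w. Since s < v, w < v.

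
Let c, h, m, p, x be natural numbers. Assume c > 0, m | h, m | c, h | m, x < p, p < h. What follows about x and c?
x < c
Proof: x < p and p < h, thus x < h. m | h and h | m, so m = h. Since m | c, h | c. c > 0, so h ≤ c. x < h, so x < c.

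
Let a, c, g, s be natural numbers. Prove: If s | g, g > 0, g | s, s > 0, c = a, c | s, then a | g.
Because s | g and g > 0, s ≤ g. g | s and s > 0, hence g ≤ s. Since s ≤ g, s = g. From c = a and c | s, a | s. s = g, so a | g.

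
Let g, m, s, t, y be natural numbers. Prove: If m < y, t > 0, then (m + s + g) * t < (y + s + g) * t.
m < y, hence m + s < y + s. Then m + s + g < y + s + g. Since t > 0, by multiplying by a positive, (m + s + g) * t < (y + s + g) * t.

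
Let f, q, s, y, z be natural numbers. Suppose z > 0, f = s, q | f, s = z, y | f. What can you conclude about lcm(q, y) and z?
lcm(q, y) ≤ z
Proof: f = s and s = z, hence f = z. q | f and y | f, so lcm(q, y) | f. f = z, so lcm(q, y) | z. Because z > 0, lcm(q, y) ≤ z.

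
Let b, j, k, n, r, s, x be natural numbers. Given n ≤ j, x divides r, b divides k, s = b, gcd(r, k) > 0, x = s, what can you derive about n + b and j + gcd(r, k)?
n + b ≤ j + gcd(r, k)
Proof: x = s and s = b, hence x = b. Since x divides r, b divides r. Because b divides k, b divides gcd(r, k). Since gcd(r, k) > 0, b ≤ gcd(r, k). n ≤ j, so n + b ≤ j + gcd(r, k).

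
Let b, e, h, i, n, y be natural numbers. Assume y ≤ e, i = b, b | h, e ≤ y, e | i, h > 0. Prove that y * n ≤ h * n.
From e ≤ y and y ≤ e, e = y. Because i = b and e | i, e | b. b | h, so e | h. e = y, so y | h. Since h > 0, y ≤ h. Then y * n ≤ h * n.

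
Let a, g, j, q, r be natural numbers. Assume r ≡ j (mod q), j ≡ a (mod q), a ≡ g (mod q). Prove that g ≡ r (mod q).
Since r ≡ j (mod q) and j ≡ a (mod q), r ≡ a (mod q). a ≡ g (mod q), so r ≡ g (mod q). Then g ≡ r (mod q).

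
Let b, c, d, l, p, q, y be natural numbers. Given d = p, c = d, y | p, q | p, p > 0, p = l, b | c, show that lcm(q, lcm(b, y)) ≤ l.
Because c = d and b | c, b | d. Since d = p, b | p. Because y | p, lcm(b, y) | p. Since q | p, lcm(q, lcm(b, y)) | p. Since p > 0, lcm(q, lcm(b, y)) ≤ p. Since p = l, lcm(q, lcm(b, y)) ≤ l.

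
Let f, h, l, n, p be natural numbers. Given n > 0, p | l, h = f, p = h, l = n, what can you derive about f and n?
f ≤ n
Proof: p = h and p | l, hence h | l. Since l = n, h | n. Since h = f, f | n. Since n > 0, f ≤ n.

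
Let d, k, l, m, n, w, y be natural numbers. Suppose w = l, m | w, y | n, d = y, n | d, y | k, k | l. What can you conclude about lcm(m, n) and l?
lcm(m, n) | l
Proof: Since w = l and m | w, m | l. Since d = y and n | d, n | y. Since y | n, y = n. From y | k and k | l, y | l. y = n, so n | l. Since m | l, lcm(m, n) | l.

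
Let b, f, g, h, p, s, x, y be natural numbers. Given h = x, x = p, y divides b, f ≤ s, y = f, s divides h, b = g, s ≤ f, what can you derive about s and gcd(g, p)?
s divides gcd(g, p)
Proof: f ≤ s and s ≤ f, thus f = s. Since y = f, y = s. y divides b, so s divides b. b = g, so s divides g. From h = x and x = p, h = p. s divides h, so s divides p. Since s divides g, s divides gcd(g, p).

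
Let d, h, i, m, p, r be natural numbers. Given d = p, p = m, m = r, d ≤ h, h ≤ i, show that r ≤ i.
Since d = p and p = m, d = m. m = r, so d = r. d ≤ h and h ≤ i, hence d ≤ i. d = r, so r ≤ i.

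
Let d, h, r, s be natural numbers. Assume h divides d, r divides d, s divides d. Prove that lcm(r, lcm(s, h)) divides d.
s divides d and h divides d, hence lcm(s, h) divides d. r divides d, so lcm(r, lcm(s, h)) divides d.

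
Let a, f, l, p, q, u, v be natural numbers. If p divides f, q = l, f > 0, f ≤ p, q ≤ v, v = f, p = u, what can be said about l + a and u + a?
l + a ≤ u + a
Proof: p divides f and f > 0, thus p ≤ f. Because f ≤ p, f = p. Since p = u, f = u. Since v = f and q ≤ v, q ≤ f. q = l, so l ≤ f. From f = u, l ≤ u. Then l + a ≤ u + a.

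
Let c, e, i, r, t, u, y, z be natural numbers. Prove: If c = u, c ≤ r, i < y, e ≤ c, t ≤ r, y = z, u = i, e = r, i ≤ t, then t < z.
From e = r and e ≤ c, r ≤ c. Since c ≤ r, r = c. c = u, so r = u. Since u = i, r = i. Since t ≤ r, t ≤ i. i ≤ t, so i = t. y = z and i < y, hence i < z. i = t, so t < z.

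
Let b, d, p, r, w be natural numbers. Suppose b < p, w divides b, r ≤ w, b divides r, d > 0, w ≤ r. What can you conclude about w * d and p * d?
w * d < p * d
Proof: r ≤ w and w ≤ r, therefore r = w. Since b divides r, b divides w. Since w divides b, b = w. Since b < p, w < p. Since d > 0, by multiplying by a positive, w * d < p * d.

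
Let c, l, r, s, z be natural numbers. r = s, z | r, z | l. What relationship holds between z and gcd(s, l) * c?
z | gcd(s, l) * c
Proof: From r = s and z | r, z | s. Since z | l, z | gcd(s, l). Then z | gcd(s, l) * c.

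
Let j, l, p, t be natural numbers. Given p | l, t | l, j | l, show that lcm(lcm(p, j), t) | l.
p | l and j | l, hence lcm(p, j) | l. t | l, so lcm(lcm(p, j), t) | l.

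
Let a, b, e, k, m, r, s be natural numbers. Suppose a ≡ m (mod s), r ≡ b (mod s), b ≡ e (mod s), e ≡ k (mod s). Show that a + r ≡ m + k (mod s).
From r ≡ b (mod s) and b ≡ e (mod s), r ≡ e (mod s). Since e ≡ k (mod s), r ≡ k (mod s). a ≡ m (mod s), so a + r ≡ m + k (mod s).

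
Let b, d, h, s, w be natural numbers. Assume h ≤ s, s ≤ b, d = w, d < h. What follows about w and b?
w < b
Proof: d < h and h ≤ s, thus d < s. d = w, so w < s. s ≤ b, so w < b.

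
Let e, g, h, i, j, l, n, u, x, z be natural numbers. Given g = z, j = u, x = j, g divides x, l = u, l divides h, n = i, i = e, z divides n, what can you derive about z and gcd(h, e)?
z divides gcd(h, e)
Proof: x = j and g divides x, therefore g divides j. j = u, so g divides u. From l = u and l divides h, u divides h. g divides u, so g divides h. Since g = z, z divides h. Because n = i and i = e, n = e. Because z divides n, z divides e. Since z divides h, z divides gcd(h, e).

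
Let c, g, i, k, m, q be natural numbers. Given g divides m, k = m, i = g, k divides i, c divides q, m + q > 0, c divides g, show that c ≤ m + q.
Because k = m and k divides i, m divides i. Since i = g, m divides g. g divides m, so g = m. c divides g, so c divides m. c divides q, so c divides m + q. Since m + q > 0, c ≤ m + q.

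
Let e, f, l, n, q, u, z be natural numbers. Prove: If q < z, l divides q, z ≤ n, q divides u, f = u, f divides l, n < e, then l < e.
f = u and f divides l, therefore u divides l. Since q divides u, q divides l. l divides q, so q = l. q < z, so l < z. z ≤ n and n < e, therefore z < e. Because l < z, l < e.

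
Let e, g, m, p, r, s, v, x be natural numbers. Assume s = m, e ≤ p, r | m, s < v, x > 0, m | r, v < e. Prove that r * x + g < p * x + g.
Since m | r and r | m, m = r. s = m and s < v, therefore m < v. v < e and e ≤ p, thus v < p. m < v, so m < p. Since m = r, r < p. Since x > 0, r * x < p * x. Then r * x + g < p * x + g.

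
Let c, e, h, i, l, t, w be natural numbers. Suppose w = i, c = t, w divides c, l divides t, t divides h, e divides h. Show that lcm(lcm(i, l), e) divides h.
c = t and w divides c, thus w divides t. Since w = i, i divides t. Since l divides t, lcm(i, l) divides t. t divides h, so lcm(i, l) divides h. Because e divides h, lcm(lcm(i, l), e) divides h.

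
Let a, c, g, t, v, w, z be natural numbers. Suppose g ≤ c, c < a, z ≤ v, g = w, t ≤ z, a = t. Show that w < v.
Because g = w and g ≤ c, w ≤ c. Since c < a, w < a. a = t, so w < t. Since t ≤ z and z ≤ v, t ≤ v. w < t, so w < v.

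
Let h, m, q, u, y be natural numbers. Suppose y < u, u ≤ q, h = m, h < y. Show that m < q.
From h < y and y < u, h < u. u ≤ q, so h < q. h = m, so m < q.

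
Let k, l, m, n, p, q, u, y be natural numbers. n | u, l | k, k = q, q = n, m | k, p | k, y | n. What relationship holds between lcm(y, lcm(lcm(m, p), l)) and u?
lcm(y, lcm(lcm(m, p), l)) | u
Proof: Since k = q and q = n, k = n. m | k and p | k, hence lcm(m, p) | k. l | k, so lcm(lcm(m, p), l) | k. Since k = n, lcm(lcm(m, p), l) | n. y | n, so lcm(y, lcm(lcm(m, p), l)) | n. Since n | u, lcm(y, lcm(lcm(m, p), l)) | u.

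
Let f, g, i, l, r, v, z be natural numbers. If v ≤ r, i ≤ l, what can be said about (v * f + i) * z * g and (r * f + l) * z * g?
(v * f + i) * z * g ≤ (r * f + l) * z * g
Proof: Since v ≤ r, v * f ≤ r * f. Since i ≤ l, v * f + i ≤ r * f + l. Then (v * f + i) * z ≤ (r * f + l) * z. Then (v * f + i) * z * g ≤ (r * f + l) * z * g.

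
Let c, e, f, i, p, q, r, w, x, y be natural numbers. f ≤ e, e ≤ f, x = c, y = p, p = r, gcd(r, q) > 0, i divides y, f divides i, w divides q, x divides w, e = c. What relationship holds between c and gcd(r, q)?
c ≤ gcd(r, q)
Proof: Since f ≤ e and e ≤ f, f = e. Because e = c, f = c. f divides i, so c divides i. Since y = p and i divides y, i divides p. Since p = r, i divides r. c divides i, so c divides r. x = c and x divides w, thus c divides w. w divides q, so c divides q. c divides r, so c divides gcd(r, q). gcd(r, q) > 0, so c ≤ gcd(r, q).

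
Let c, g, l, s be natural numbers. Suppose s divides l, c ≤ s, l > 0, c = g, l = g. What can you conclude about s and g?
s = g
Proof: c = g and c ≤ s, so g ≤ s. s divides l and l > 0, therefore s ≤ l. Because l = g, s ≤ g. Since g ≤ s, g = s. Then s = g.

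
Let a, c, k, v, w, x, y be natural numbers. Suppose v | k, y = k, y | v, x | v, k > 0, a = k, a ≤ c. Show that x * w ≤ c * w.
y = k and y | v, hence k | v. Since v | k, v = k. Since x | v, x | k. k > 0, so x ≤ k. Since a = k and a ≤ c, k ≤ c. Since x ≤ k, x ≤ c. Then x * w ≤ c * w.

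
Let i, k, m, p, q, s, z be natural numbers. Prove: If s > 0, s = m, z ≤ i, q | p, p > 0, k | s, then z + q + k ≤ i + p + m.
Since q | p and p > 0, q ≤ p. z ≤ i, so z + q ≤ i + p. k | s and s > 0, so k ≤ s. Since s = m, k ≤ m. Since z + q ≤ i + p, z + q + k ≤ i + p + m.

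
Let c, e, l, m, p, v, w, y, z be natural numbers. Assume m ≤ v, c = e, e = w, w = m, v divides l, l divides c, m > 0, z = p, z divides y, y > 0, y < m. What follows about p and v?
p < v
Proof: Because e = w and w = m, e = m. Because c = e, c = m. v divides l and l divides c, hence v divides c. c = m, so v divides m. From m > 0, v ≤ m. Since m ≤ v, m = v. z divides y and y > 0, so z ≤ y. y < m, so z < m. z = p, so p < m. m = v, so p < v.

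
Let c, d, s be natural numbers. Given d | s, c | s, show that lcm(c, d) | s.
c | s and d | s. Because lcm divides any common multiple, lcm(c, d) | s.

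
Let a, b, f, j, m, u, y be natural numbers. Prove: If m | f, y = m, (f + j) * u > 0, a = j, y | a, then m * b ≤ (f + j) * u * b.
Since a = j and y | a, y | j. Since y = m, m | j. Since m | f, m | f + j. Then m | (f + j) * u. (f + j) * u > 0, so m ≤ (f + j) * u. Then m * b ≤ (f + j) * u * b.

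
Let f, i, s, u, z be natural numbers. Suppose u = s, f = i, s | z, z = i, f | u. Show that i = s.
u = s and f | u, so f | s. Since f = i, i | s. From z = i and s | z, s | i. Since i | s, i = s.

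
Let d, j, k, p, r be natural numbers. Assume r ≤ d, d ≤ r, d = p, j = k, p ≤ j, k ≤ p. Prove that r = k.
r ≤ d and d ≤ r, so r = d. Because d = p, r = p. j = k and p ≤ j, so p ≤ k. k ≤ p, so p = k. Because r = p, r = k.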